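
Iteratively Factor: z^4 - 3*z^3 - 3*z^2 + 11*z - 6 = (z - 3)*(z^3 - 3*z + 2) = (z - 3)*(z + 2)*(z^2 - 2*z + 1) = (z - 3)*(z - 1)*(z + 2)*(z - 1)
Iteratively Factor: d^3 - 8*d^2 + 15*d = (d)*(d^2 - 8*d + 15) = d*(d - 5)*(d - 3)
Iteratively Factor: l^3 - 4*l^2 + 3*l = (l - 1)*(l^2 - 3*l) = (l - 3)*(l - 1)*(l)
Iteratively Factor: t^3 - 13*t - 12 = (t + 3)*(t^2 - 3*t - 4) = (t + 1)*(t + 3)*(t - 4)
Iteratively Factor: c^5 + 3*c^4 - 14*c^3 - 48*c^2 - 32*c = (c - 4)*(c^4 + 7*c^3 + 14*c^2 + 8*c) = (c - 4)*(c + 4)*(c^3 + 3*c^2 + 2*c) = (c - 4)*(c + 1)*(c + 4)*(c^2 + 2*c) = (c - 4)*(c + 1)*(c + 2)*(c + 4)*(c)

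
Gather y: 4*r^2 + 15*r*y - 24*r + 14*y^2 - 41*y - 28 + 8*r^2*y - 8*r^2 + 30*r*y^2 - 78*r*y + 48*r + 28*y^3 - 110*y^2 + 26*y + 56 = -4*r^2 + 24*r + 28*y^3 + y^2*(30*r - 96) + y*(8*r^2 - 63*r - 15) + 28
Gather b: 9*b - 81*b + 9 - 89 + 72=-72*b - 8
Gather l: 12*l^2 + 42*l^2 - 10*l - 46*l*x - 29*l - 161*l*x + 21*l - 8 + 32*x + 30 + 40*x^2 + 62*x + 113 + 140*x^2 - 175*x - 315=54*l^2 + l*(-207*x - 18) + 180*x^2 - 81*x - 180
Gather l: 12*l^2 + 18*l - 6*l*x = 12*l^2 + l*(18 - 6*x)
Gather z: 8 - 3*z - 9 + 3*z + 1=0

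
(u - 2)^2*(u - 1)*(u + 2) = u^4 - 3*u^3 - 2*u^2 + 12*u - 8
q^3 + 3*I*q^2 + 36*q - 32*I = (q - 4*I)*(q - I)*(q + 8*I)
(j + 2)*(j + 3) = j^2 + 5*j + 6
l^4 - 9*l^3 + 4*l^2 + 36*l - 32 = (l - 8)*(l - 2)*(l - 1)*(l + 2)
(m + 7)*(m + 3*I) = m^2 + 7*m + 3*I*m + 21*I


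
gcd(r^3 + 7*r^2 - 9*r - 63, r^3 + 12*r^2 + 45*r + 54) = r + 3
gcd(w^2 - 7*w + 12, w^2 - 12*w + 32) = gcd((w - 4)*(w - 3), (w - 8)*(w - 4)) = w - 4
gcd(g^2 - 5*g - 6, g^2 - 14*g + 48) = g - 6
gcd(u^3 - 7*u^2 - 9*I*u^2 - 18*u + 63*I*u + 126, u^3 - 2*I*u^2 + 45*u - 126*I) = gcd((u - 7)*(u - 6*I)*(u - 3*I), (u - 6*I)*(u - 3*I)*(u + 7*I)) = u^2 - 9*I*u - 18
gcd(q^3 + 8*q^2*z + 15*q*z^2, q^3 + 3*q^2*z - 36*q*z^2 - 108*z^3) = q + 3*z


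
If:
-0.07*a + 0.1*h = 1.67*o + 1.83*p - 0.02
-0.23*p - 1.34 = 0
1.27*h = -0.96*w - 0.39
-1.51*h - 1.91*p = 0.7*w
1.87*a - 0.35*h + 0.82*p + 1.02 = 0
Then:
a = 5.67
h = 19.54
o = 7.33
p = -5.83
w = -26.26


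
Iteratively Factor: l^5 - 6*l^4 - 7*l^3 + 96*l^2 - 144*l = (l)*(l^4 - 6*l^3 - 7*l^2 + 96*l - 144) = l*(l - 4)*(l^3 - 2*l^2 - 15*l + 36) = l*(l - 4)*(l - 3)*(l^2 + l - 12) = l*(l - 4)*(l - 3)^2*(l + 4)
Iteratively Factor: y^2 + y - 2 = (y + 2)*(y - 1)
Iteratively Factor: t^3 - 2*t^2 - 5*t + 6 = (t - 3)*(t^2 + t - 2) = (t - 3)*(t + 2)*(t - 1)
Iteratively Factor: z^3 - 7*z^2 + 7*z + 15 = (z - 5)*(z^2 - 2*z - 3) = (z - 5)*(z - 3)*(z + 1)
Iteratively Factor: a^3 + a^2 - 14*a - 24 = (a + 3)*(a^2 - 2*a - 8) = (a + 2)*(a + 3)*(a - 4)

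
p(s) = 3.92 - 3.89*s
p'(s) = -3.89000000000000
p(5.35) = -16.89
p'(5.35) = -3.89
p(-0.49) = 5.83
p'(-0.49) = -3.89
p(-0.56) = 6.10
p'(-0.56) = -3.89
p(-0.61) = 6.29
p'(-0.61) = -3.89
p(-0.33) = 5.20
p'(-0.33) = -3.89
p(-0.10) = 4.31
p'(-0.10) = -3.89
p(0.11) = 3.49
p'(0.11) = -3.89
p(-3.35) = 16.95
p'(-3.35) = -3.89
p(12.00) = -42.76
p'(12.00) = -3.89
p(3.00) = -7.75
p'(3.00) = -3.89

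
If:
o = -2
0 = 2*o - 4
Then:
No Solution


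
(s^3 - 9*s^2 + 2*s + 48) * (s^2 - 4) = s^5 - 9*s^4 - 2*s^3 + 84*s^2 - 8*s - 192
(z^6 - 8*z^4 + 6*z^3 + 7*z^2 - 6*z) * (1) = z^6 - 8*z^4 + 6*z^3 + 7*z^2 - 6*z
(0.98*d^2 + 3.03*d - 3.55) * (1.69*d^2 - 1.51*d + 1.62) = 1.6562*d^4 + 3.6409*d^3 - 8.9872*d^2 + 10.2691*d - 5.751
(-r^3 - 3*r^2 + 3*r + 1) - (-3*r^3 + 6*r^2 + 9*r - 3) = 2*r^3 - 9*r^2 - 6*r + 4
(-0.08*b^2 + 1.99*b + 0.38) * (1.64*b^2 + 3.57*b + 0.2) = -0.1312*b^4 + 2.978*b^3 + 7.7115*b^2 + 1.7546*b + 0.076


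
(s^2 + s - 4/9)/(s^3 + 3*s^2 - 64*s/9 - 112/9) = (3*s - 1)/(3*s^2 + 5*s - 28)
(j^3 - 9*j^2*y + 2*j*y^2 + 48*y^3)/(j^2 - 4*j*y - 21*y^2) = (-j^3 + 9*j^2*y - 2*j*y^2 - 48*y^3)/(-j^2 + 4*j*y + 21*y^2)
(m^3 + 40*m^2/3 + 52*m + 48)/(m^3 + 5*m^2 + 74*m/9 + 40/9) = 3*(m^2 + 12*m + 36)/(3*m^2 + 11*m + 10)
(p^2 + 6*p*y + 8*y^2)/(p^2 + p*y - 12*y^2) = (-p - 2*y)/(-p + 3*y)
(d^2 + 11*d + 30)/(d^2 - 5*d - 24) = (d^2 + 11*d + 30)/(d^2 - 5*d - 24)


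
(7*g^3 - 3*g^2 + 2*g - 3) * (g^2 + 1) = 7*g^5 - 3*g^4 + 9*g^3 - 6*g^2 + 2*g - 3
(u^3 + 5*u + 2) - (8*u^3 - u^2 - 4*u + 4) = -7*u^3 + u^2 + 9*u - 2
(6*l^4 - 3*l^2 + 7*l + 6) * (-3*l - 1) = -18*l^5 - 6*l^4 + 9*l^3 - 18*l^2 - 25*l - 6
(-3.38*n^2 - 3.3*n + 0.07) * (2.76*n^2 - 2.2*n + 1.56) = -9.3288*n^4 - 1.672*n^3 + 2.1804*n^2 - 5.302*n + 0.1092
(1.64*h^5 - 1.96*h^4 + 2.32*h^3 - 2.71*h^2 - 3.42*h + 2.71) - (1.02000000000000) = 1.64*h^5 - 1.96*h^4 + 2.32*h^3 - 2.71*h^2 - 3.42*h + 1.69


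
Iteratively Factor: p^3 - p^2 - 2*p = (p - 2)*(p^2 + p) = p*(p - 2)*(p + 1)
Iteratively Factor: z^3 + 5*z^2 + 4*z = (z + 1)*(z^2 + 4*z) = (z + 1)*(z + 4)*(z)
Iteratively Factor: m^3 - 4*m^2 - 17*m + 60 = (m + 4)*(m^2 - 8*m + 15) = (m - 3)*(m + 4)*(m - 5)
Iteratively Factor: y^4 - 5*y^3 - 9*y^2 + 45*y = (y - 3)*(y^3 - 2*y^2 - 15*y) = (y - 5)*(y - 3)*(y^2 + 3*y) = y*(y - 5)*(y - 3)*(y + 3)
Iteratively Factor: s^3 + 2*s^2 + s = (s)*(s^2 + 2*s + 1) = s*(s + 1)*(s + 1)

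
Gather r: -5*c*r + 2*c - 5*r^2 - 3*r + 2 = 2*c - 5*r^2 + r*(-5*c - 3) + 2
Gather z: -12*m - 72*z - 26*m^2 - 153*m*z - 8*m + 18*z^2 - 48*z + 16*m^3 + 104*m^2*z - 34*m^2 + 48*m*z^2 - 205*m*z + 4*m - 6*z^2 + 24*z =16*m^3 - 60*m^2 - 16*m + z^2*(48*m + 12) + z*(104*m^2 - 358*m - 96)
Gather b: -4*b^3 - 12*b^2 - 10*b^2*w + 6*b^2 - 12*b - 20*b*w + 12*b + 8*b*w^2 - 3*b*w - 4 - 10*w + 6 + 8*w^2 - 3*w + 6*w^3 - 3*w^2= -4*b^3 + b^2*(-10*w - 6) + b*(8*w^2 - 23*w) + 6*w^3 + 5*w^2 - 13*w + 2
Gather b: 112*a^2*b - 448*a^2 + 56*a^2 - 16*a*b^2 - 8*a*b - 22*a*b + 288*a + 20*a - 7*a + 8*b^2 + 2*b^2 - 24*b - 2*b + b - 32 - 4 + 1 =-392*a^2 + 301*a + b^2*(10 - 16*a) + b*(112*a^2 - 30*a - 25) - 35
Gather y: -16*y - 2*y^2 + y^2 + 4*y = -y^2 - 12*y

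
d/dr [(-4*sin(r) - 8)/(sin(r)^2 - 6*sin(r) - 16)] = 4*cos(r)/(sin(r) - 8)^2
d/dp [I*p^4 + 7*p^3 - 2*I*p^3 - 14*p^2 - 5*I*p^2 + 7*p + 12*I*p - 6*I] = 4*I*p^3 + p^2*(21 - 6*I) + p*(-28 - 10*I) + 7 + 12*I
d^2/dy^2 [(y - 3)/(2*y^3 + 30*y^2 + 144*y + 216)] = 3*(y^3 - 3*y^2 - 69*y - 171)/(y^7 + 33*y^6 + 459*y^5 + 3483*y^4 + 15552*y^3 + 40824*y^2 + 58320*y + 34992)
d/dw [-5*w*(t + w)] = -5*t - 10*w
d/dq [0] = 0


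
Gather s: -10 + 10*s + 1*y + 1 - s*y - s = s*(9 - y) + y - 9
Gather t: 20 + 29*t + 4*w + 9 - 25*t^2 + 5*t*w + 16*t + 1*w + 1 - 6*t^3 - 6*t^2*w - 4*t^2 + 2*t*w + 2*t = -6*t^3 + t^2*(-6*w - 29) + t*(7*w + 47) + 5*w + 30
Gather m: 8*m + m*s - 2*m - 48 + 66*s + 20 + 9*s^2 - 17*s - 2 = m*(s + 6) + 9*s^2 + 49*s - 30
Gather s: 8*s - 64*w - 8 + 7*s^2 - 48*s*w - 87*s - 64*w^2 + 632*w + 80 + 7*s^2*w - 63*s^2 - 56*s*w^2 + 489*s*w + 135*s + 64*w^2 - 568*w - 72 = s^2*(7*w - 56) + s*(-56*w^2 + 441*w + 56)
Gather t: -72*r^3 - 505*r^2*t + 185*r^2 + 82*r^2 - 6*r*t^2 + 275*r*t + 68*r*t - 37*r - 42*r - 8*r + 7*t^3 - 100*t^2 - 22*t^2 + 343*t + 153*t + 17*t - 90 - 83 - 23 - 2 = -72*r^3 + 267*r^2 - 87*r + 7*t^3 + t^2*(-6*r - 122) + t*(-505*r^2 + 343*r + 513) - 198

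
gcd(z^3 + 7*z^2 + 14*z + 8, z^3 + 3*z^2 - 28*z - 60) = z + 2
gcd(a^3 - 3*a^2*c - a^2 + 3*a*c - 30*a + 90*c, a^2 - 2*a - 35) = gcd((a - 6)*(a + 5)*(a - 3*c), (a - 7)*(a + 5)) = a + 5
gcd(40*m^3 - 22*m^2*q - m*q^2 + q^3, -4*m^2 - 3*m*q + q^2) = -4*m + q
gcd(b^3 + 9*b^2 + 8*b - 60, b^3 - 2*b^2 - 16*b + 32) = b - 2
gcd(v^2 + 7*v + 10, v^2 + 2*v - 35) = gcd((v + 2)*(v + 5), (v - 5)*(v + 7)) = 1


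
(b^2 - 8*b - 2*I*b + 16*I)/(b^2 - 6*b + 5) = (b^2 - 8*b - 2*I*b + 16*I)/(b^2 - 6*b + 5)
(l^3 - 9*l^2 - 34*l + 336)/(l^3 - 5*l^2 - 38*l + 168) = (l - 8)/(l - 4)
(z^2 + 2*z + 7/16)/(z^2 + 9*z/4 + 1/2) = (z + 7/4)/(z + 2)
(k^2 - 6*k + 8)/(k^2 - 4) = (k - 4)/(k + 2)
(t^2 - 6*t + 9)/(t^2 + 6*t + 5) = (t^2 - 6*t + 9)/(t^2 + 6*t + 5)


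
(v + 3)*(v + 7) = v^2 + 10*v + 21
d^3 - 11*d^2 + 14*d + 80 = (d - 8)*(d - 5)*(d + 2)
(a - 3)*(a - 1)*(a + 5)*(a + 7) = a^4 + 8*a^3 - 10*a^2 - 104*a + 105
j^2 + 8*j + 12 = (j + 2)*(j + 6)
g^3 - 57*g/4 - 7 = (g - 4)*(g + 1/2)*(g + 7/2)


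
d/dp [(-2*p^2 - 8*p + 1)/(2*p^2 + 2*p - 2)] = (3*p^2 + p + 7/2)/(p^4 + 2*p^3 - p^2 - 2*p + 1)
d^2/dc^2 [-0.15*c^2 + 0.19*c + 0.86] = -0.300000000000000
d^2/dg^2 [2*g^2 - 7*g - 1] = 4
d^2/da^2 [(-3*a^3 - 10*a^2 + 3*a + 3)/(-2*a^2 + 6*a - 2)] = (51*a^3 - 66*a^2 + 45*a - 23)/(a^6 - 9*a^5 + 30*a^4 - 45*a^3 + 30*a^2 - 9*a + 1)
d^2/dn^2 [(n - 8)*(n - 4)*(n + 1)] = 6*n - 22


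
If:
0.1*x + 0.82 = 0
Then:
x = -8.20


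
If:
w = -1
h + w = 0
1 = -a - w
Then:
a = 0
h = 1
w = -1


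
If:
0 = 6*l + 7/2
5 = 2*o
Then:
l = -7/12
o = 5/2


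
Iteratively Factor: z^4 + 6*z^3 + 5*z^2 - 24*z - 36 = (z + 2)*(z^3 + 4*z^2 - 3*z - 18) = (z + 2)*(z + 3)*(z^2 + z - 6) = (z + 2)*(z + 3)^2*(z - 2)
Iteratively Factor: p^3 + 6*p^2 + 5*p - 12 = (p - 1)*(p^2 + 7*p + 12) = (p - 1)*(p + 4)*(p + 3)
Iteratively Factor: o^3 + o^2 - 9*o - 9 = (o + 1)*(o^2 - 9) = (o + 1)*(o + 3)*(o - 3)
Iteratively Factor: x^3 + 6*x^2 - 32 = (x + 4)*(x^2 + 2*x - 8) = (x - 2)*(x + 4)*(x + 4)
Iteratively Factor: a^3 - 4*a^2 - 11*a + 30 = (a + 3)*(a^2 - 7*a + 10) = (a - 2)*(a + 3)*(a - 5)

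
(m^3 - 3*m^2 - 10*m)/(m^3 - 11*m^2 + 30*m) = (m + 2)/(m - 6)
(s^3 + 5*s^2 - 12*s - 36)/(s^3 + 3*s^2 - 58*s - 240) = (s^2 - s - 6)/(s^2 - 3*s - 40)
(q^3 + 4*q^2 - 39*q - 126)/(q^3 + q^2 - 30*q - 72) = (q + 7)/(q + 4)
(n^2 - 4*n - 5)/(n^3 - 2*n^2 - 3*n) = (n - 5)/(n*(n - 3))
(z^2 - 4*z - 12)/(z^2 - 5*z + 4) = (z^2 - 4*z - 12)/(z^2 - 5*z + 4)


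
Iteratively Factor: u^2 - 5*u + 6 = (u - 3)*(u - 2)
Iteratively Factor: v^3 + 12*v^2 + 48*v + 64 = (v + 4)*(v^2 + 8*v + 16) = (v + 4)^2*(v + 4)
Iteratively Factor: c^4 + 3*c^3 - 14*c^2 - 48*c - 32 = (c + 1)*(c^3 + 2*c^2 - 16*c - 32) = (c + 1)*(c + 4)*(c^2 - 2*c - 8) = (c + 1)*(c + 2)*(c + 4)*(c - 4)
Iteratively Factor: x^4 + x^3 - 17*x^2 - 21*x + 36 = (x + 3)*(x^3 - 2*x^2 - 11*x + 12) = (x - 4)*(x + 3)*(x^2 + 2*x - 3) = (x - 4)*(x + 3)^2*(x - 1)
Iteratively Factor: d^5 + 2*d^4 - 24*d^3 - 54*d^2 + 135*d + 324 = (d - 4)*(d^4 + 6*d^3 - 54*d - 81) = (d - 4)*(d - 3)*(d^3 + 9*d^2 + 27*d + 27) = (d - 4)*(d - 3)*(d + 3)*(d^2 + 6*d + 9) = (d - 4)*(d - 3)*(d + 3)^2*(d + 3)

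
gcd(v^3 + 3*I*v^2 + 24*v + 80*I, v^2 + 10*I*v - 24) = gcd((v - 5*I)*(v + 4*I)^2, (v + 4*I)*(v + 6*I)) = v + 4*I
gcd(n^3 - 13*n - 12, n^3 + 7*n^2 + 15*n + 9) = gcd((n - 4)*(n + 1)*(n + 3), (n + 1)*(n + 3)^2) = n^2 + 4*n + 3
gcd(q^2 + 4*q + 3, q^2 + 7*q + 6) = q + 1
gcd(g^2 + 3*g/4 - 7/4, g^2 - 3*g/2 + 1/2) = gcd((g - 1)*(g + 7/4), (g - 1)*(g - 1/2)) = g - 1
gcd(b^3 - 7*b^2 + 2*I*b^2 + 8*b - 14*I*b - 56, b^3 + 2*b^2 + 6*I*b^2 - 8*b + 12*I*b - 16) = b + 4*I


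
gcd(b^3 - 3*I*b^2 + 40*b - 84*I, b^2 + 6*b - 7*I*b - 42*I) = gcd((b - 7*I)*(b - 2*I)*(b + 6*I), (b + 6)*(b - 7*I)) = b - 7*I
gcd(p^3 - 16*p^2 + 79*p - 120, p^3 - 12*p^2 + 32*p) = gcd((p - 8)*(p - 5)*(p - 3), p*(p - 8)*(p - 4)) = p - 8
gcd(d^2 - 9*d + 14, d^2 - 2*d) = d - 2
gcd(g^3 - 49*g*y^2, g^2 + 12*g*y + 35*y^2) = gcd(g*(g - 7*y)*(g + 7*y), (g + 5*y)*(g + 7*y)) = g + 7*y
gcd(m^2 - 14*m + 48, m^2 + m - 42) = m - 6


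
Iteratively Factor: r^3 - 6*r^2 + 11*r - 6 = (r - 3)*(r^2 - 3*r + 2) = (r - 3)*(r - 1)*(r - 2)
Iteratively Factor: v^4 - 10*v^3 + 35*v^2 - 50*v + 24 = (v - 3)*(v^3 - 7*v^2 + 14*v - 8) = (v - 3)*(v - 1)*(v^2 - 6*v + 8) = (v - 3)*(v - 2)*(v - 1)*(v - 4)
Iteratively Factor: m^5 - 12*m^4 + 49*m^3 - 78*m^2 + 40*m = (m)*(m^4 - 12*m^3 + 49*m^2 - 78*m + 40) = m*(m - 4)*(m^3 - 8*m^2 + 17*m - 10) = m*(m - 5)*(m - 4)*(m^2 - 3*m + 2) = m*(m - 5)*(m - 4)*(m - 1)*(m - 2)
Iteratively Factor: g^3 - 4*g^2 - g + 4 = (g + 1)*(g^2 - 5*g + 4) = (g - 4)*(g + 1)*(g - 1)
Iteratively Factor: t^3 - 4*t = (t)*(t^2 - 4) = t*(t + 2)*(t - 2)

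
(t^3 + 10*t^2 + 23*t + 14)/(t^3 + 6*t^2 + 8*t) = (t^2 + 8*t + 7)/(t*(t + 4))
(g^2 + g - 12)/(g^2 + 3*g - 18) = (g + 4)/(g + 6)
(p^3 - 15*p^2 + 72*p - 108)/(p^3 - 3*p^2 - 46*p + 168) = (p^2 - 9*p + 18)/(p^2 + 3*p - 28)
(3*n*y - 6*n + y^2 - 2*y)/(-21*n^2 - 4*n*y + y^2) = (y - 2)/(-7*n + y)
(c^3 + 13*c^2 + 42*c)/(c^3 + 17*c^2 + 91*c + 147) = c*(c + 6)/(c^2 + 10*c + 21)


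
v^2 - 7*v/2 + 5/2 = (v - 5/2)*(v - 1)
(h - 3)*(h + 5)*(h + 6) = h^3 + 8*h^2 - 3*h - 90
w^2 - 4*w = w*(w - 4)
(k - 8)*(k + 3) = k^2 - 5*k - 24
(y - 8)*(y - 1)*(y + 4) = y^3 - 5*y^2 - 28*y + 32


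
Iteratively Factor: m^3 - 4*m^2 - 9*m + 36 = (m - 3)*(m^2 - m - 12) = (m - 4)*(m - 3)*(m + 3)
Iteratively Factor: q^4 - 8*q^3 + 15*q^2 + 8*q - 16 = (q - 1)*(q^3 - 7*q^2 + 8*q + 16) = (q - 1)*(q + 1)*(q^2 - 8*q + 16) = (q - 4)*(q - 1)*(q + 1)*(q - 4)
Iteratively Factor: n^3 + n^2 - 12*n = (n)*(n^2 + n - 12) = n*(n + 4)*(n - 3)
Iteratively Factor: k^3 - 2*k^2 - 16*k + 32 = (k + 4)*(k^2 - 6*k + 8) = (k - 2)*(k + 4)*(k - 4)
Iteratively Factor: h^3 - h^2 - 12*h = (h)*(h^2 - h - 12) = h*(h - 4)*(h + 3)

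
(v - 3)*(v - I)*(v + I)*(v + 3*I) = v^4 - 3*v^3 + 3*I*v^3 + v^2 - 9*I*v^2 - 3*v + 3*I*v - 9*I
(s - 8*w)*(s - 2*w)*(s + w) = s^3 - 9*s^2*w + 6*s*w^2 + 16*w^3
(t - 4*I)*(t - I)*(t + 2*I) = t^3 - 3*I*t^2 + 6*t - 8*I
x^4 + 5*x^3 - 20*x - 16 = (x - 2)*(x + 1)*(x + 2)*(x + 4)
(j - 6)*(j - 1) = j^2 - 7*j + 6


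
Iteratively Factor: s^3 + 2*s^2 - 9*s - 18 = (s + 3)*(s^2 - s - 6) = (s - 3)*(s + 3)*(s + 2)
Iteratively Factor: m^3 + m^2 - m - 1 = (m + 1)*(m^2 - 1) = (m + 1)^2*(m - 1)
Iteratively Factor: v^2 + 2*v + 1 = (v + 1)*(v + 1)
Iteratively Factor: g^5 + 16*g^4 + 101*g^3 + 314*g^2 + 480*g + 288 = (g + 2)*(g^4 + 14*g^3 + 73*g^2 + 168*g + 144) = (g + 2)*(g + 3)*(g^3 + 11*g^2 + 40*g + 48) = (g + 2)*(g + 3)*(g + 4)*(g^2 + 7*g + 12) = (g + 2)*(g + 3)^2*(g + 4)*(g + 4)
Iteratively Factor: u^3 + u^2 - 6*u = (u - 2)*(u^2 + 3*u) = u*(u - 2)*(u + 3)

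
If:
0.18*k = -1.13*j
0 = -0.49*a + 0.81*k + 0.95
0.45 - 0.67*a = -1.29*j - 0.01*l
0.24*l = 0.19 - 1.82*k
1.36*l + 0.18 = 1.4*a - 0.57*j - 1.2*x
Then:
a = 0.94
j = 0.10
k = -0.61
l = 5.38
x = -5.20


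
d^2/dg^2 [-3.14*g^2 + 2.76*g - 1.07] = -6.28000000000000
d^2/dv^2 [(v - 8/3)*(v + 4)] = 2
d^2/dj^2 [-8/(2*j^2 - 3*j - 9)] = 16*(-4*j^2 + 6*j + (4*j - 3)^2 + 18)/(-2*j^2 + 3*j + 9)^3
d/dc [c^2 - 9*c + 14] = 2*c - 9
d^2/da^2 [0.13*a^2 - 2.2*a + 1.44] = 0.260000000000000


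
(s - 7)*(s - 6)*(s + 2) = s^3 - 11*s^2 + 16*s + 84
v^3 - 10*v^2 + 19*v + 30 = (v - 6)*(v - 5)*(v + 1)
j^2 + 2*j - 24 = (j - 4)*(j + 6)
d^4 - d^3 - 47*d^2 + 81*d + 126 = (d - 6)*(d - 3)*(d + 1)*(d + 7)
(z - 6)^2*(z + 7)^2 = z^4 + 2*z^3 - 83*z^2 - 84*z + 1764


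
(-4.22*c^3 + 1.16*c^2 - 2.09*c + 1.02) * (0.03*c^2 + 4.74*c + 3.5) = -0.1266*c^5 - 19.968*c^4 - 9.3343*c^3 - 5.816*c^2 - 2.4802*c + 3.57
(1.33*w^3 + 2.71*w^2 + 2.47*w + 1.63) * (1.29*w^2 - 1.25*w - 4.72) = 1.7157*w^5 + 1.8334*w^4 - 6.4788*w^3 - 13.776*w^2 - 13.6959*w - 7.6936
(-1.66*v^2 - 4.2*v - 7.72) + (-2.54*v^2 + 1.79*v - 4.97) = -4.2*v^2 - 2.41*v - 12.69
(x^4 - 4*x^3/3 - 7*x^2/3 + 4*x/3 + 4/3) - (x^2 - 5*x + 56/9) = x^4 - 4*x^3/3 - 10*x^2/3 + 19*x/3 - 44/9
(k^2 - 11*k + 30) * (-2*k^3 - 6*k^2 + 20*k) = -2*k^5 + 16*k^4 + 26*k^3 - 400*k^2 + 600*k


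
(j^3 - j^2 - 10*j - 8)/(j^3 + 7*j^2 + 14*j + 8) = (j - 4)/(j + 4)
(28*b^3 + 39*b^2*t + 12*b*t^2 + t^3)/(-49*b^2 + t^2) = (4*b^2 + 5*b*t + t^2)/(-7*b + t)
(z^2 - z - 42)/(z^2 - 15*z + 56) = (z + 6)/(z - 8)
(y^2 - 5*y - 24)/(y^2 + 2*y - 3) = (y - 8)/(y - 1)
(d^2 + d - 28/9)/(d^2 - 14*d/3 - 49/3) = (d - 4/3)/(d - 7)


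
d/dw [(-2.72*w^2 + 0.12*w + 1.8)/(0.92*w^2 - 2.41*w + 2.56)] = (6.4448*w^2 - 17.2384*w + 4.6452)/(0.8464*w^4 - 4.4344*w^3 + 10.5185*w^2 - 12.3392*w + 6.5536)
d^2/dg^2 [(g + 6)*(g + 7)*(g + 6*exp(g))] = 6*g^2*exp(g) + 102*g*exp(g) + 6*g + 420*exp(g) + 26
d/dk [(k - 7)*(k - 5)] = 2*k - 12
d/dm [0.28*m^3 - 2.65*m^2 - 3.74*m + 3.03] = 0.84*m^2 - 5.3*m - 3.74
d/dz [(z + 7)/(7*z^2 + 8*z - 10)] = (7*z^2 + 8*z - 2*(z + 7)*(7*z + 4) - 10)/(7*z^2 + 8*z - 10)^2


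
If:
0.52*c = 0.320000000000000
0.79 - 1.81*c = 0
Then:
No Solution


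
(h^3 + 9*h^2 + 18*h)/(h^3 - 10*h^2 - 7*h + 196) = h*(h^2 + 9*h + 18)/(h^3 - 10*h^2 - 7*h + 196)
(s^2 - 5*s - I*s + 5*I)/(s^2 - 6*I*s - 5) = (s - 5)/(s - 5*I)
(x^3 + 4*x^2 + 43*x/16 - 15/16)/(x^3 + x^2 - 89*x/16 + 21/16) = (4*x + 5)/(4*x - 7)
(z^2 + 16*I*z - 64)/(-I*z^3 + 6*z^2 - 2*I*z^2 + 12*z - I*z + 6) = (I*z^2 - 16*z - 64*I)/(z^3 + z^2*(2 + 6*I) + z*(1 + 12*I) + 6*I)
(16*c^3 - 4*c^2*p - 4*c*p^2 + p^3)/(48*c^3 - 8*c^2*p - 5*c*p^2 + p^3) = (-4*c^2 + p^2)/(-12*c^2 - c*p + p^2)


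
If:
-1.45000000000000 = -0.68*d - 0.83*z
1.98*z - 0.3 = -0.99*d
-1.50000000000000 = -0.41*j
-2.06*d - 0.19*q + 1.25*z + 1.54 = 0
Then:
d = 5.00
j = 3.66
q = -61.52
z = -2.35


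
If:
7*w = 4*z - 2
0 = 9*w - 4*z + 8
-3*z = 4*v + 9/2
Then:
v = 39/16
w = -3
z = -19/4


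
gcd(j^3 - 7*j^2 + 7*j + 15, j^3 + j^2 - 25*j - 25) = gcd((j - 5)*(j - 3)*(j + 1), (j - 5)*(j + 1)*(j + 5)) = j^2 - 4*j - 5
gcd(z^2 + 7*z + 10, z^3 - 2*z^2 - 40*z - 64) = z + 2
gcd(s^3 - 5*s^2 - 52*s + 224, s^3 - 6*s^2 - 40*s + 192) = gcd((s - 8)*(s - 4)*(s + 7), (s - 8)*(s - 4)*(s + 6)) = s^2 - 12*s + 32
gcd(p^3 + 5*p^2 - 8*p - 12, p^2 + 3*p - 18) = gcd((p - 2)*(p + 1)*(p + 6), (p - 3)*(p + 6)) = p + 6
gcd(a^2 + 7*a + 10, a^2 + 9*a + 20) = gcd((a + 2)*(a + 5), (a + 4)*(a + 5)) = a + 5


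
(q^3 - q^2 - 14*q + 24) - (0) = q^3 - q^2 - 14*q + 24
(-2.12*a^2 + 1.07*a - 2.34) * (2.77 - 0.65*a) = 1.378*a^3 - 6.5679*a^2 + 4.4849*a - 6.4818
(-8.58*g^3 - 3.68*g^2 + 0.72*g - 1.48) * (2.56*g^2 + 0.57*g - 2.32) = -21.9648*g^5 - 14.3114*g^4 + 19.6512*g^3 + 5.1592*g^2 - 2.514*g + 3.4336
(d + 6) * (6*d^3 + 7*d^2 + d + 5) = 6*d^4 + 43*d^3 + 43*d^2 + 11*d + 30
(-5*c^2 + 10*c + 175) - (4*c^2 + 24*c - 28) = -9*c^2 - 14*c + 203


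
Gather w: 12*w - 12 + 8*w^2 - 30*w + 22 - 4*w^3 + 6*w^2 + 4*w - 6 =-4*w^3 + 14*w^2 - 14*w + 4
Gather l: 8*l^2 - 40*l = 8*l^2 - 40*l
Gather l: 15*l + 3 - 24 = 15*l - 21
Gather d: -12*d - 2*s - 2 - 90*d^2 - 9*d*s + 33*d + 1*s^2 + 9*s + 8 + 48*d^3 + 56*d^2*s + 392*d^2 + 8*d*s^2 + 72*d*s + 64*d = 48*d^3 + d^2*(56*s + 302) + d*(8*s^2 + 63*s + 85) + s^2 + 7*s + 6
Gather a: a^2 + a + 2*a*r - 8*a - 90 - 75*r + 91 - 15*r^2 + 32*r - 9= a^2 + a*(2*r - 7) - 15*r^2 - 43*r - 8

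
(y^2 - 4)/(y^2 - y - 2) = (y + 2)/(y + 1)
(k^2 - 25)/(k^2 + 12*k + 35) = (k - 5)/(k + 7)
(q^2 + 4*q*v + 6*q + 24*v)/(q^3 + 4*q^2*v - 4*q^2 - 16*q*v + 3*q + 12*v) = (q + 6)/(q^2 - 4*q + 3)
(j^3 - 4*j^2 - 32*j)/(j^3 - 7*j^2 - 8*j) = (j + 4)/(j + 1)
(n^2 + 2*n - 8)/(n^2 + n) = (n^2 + 2*n - 8)/(n*(n + 1))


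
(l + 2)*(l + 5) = l^2 + 7*l + 10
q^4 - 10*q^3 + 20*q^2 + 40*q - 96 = (q - 6)*(q - 4)*(q - 2)*(q + 2)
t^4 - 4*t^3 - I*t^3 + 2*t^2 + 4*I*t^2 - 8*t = t*(t - 4)*(t - 2*I)*(t + I)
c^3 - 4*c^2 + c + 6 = (c - 3)*(c - 2)*(c + 1)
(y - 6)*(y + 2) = y^2 - 4*y - 12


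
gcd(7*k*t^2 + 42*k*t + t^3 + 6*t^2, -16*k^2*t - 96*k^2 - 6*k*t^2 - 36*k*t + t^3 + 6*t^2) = t + 6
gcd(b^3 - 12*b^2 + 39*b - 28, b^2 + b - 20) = b - 4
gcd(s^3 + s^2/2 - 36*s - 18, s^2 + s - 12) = 1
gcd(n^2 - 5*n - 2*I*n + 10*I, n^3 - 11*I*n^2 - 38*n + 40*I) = n - 2*I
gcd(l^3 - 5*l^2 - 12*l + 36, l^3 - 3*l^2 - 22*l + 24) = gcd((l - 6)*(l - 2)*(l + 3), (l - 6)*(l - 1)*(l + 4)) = l - 6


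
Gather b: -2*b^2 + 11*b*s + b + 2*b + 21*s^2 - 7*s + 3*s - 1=-2*b^2 + b*(11*s + 3) + 21*s^2 - 4*s - 1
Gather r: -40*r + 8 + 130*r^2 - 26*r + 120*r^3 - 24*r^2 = 120*r^3 + 106*r^2 - 66*r + 8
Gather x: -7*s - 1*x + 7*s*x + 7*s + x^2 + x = 7*s*x + x^2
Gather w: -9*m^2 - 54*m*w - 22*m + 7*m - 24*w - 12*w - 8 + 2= -9*m^2 - 15*m + w*(-54*m - 36) - 6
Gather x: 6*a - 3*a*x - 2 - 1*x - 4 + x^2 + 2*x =6*a + x^2 + x*(1 - 3*a) - 6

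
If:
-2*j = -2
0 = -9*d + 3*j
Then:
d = 1/3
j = 1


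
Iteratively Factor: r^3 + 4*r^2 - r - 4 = (r - 1)*(r^2 + 5*r + 4) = (r - 1)*(r + 4)*(r + 1)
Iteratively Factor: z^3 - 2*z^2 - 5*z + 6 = (z + 2)*(z^2 - 4*z + 3) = (z - 1)*(z + 2)*(z - 3)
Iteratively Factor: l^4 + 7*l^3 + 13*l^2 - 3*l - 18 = (l + 3)*(l^3 + 4*l^2 + l - 6) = (l + 2)*(l + 3)*(l^2 + 2*l - 3) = (l + 2)*(l + 3)^2*(l - 1)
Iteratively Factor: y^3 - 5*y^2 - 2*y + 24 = (y + 2)*(y^2 - 7*y + 12) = (y - 4)*(y + 2)*(y - 3)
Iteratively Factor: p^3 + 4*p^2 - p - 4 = (p + 1)*(p^2 + 3*p - 4) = (p - 1)*(p + 1)*(p + 4)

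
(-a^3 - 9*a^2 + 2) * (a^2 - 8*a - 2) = -a^5 - a^4 + 74*a^3 + 20*a^2 - 16*a - 4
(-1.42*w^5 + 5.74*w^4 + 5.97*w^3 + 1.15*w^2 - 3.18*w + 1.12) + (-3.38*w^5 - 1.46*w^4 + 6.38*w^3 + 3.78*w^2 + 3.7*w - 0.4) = -4.8*w^5 + 4.28*w^4 + 12.35*w^3 + 4.93*w^2 + 0.52*w + 0.72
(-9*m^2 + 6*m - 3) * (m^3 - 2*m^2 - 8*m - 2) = -9*m^5 + 24*m^4 + 57*m^3 - 24*m^2 + 12*m + 6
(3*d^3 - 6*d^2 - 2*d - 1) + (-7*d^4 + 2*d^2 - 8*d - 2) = -7*d^4 + 3*d^3 - 4*d^2 - 10*d - 3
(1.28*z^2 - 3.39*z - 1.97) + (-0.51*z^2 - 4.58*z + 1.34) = 0.77*z^2 - 7.97*z - 0.63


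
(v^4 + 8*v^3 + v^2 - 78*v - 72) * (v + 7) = v^5 + 15*v^4 + 57*v^3 - 71*v^2 - 618*v - 504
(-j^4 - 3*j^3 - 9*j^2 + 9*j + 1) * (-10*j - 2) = 10*j^5 + 32*j^4 + 96*j^3 - 72*j^2 - 28*j - 2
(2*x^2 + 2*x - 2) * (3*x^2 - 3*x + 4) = 6*x^4 - 4*x^2 + 14*x - 8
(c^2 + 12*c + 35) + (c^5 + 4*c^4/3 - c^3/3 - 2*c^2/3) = c^5 + 4*c^4/3 - c^3/3 + c^2/3 + 12*c + 35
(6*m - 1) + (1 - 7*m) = -m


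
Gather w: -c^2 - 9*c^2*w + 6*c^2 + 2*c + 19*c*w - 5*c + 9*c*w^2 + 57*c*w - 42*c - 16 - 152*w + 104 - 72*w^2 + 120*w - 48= 5*c^2 - 45*c + w^2*(9*c - 72) + w*(-9*c^2 + 76*c - 32) + 40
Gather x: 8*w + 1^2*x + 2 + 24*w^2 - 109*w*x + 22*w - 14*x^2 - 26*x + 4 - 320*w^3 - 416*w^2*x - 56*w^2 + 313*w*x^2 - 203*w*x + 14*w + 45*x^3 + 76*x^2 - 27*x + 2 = -320*w^3 - 32*w^2 + 44*w + 45*x^3 + x^2*(313*w + 62) + x*(-416*w^2 - 312*w - 52) + 8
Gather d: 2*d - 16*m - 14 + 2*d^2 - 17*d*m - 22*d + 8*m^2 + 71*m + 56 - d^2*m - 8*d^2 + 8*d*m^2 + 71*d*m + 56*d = d^2*(-m - 6) + d*(8*m^2 + 54*m + 36) + 8*m^2 + 55*m + 42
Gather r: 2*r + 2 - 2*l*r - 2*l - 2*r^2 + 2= -2*l - 2*r^2 + r*(2 - 2*l) + 4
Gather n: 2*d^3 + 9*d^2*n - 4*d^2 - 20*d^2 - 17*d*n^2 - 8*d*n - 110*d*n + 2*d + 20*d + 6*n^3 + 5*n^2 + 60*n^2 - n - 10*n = 2*d^3 - 24*d^2 + 22*d + 6*n^3 + n^2*(65 - 17*d) + n*(9*d^2 - 118*d - 11)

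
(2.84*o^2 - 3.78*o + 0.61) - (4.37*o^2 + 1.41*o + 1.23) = -1.53*o^2 - 5.19*o - 0.62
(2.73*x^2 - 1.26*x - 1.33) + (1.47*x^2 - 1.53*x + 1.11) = 4.2*x^2 - 2.79*x - 0.22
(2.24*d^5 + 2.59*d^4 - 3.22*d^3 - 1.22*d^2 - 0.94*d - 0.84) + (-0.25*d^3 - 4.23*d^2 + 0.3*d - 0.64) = 2.24*d^5 + 2.59*d^4 - 3.47*d^3 - 5.45*d^2 - 0.64*d - 1.48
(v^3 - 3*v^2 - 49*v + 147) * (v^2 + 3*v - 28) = v^5 - 86*v^3 + 84*v^2 + 1813*v - 4116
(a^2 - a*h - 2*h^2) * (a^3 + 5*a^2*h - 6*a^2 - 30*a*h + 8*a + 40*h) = a^5 + 4*a^4*h - 6*a^4 - 7*a^3*h^2 - 24*a^3*h + 8*a^3 - 10*a^2*h^3 + 42*a^2*h^2 + 32*a^2*h + 60*a*h^3 - 56*a*h^2 - 80*h^3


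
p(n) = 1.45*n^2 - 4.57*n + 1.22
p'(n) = 2.9*n - 4.57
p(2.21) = -1.80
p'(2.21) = 1.84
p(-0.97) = 7.02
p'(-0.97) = -7.38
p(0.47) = -0.61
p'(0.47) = -3.21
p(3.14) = 1.17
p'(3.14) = 4.54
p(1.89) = -2.24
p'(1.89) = 0.91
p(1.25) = -2.23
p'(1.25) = -0.94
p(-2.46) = 21.24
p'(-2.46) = -11.70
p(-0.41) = 3.34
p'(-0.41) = -5.76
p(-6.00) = 80.84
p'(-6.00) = -21.97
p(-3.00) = 27.98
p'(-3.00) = -13.27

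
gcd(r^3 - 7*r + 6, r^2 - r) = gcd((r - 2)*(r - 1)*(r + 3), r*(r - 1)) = r - 1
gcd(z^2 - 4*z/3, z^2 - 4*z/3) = z^2 - 4*z/3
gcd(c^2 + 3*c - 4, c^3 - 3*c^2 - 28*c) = c + 4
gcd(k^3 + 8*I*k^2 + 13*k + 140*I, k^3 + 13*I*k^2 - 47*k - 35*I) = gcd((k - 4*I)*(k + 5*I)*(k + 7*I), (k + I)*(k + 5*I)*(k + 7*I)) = k^2 + 12*I*k - 35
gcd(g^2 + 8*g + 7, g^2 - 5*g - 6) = g + 1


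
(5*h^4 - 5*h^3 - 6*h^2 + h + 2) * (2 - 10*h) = -50*h^5 + 60*h^4 + 50*h^3 - 22*h^2 - 18*h + 4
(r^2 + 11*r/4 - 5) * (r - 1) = r^3 + 7*r^2/4 - 31*r/4 + 5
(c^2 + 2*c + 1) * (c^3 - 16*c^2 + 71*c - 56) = c^5 - 14*c^4 + 40*c^3 + 70*c^2 - 41*c - 56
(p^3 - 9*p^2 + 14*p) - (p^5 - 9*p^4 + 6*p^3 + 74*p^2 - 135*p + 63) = -p^5 + 9*p^4 - 5*p^3 - 83*p^2 + 149*p - 63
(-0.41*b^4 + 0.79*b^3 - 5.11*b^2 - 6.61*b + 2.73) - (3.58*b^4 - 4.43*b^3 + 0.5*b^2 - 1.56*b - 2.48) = -3.99*b^4 + 5.22*b^3 - 5.61*b^2 - 5.05*b + 5.21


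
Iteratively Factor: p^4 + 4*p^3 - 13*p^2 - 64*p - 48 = (p + 1)*(p^3 + 3*p^2 - 16*p - 48) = (p + 1)*(p + 4)*(p^2 - p - 12) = (p - 4)*(p + 1)*(p + 4)*(p + 3)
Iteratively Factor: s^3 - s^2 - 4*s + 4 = (s - 2)*(s^2 + s - 2) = (s - 2)*(s - 1)*(s + 2)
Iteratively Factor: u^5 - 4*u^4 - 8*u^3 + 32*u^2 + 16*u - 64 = (u + 2)*(u^4 - 6*u^3 + 4*u^2 + 24*u - 32) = (u - 4)*(u + 2)*(u^3 - 2*u^2 - 4*u + 8) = (u - 4)*(u - 2)*(u + 2)*(u^2 - 4) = (u - 4)*(u - 2)^2*(u + 2)*(u + 2)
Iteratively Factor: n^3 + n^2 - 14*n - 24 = (n + 2)*(n^2 - n - 12) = (n + 2)*(n + 3)*(n - 4)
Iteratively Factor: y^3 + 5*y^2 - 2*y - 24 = (y - 2)*(y^2 + 7*y + 12) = (y - 2)*(y + 4)*(y + 3)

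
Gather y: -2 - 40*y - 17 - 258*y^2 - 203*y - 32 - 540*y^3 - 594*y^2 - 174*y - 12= -540*y^3 - 852*y^2 - 417*y - 63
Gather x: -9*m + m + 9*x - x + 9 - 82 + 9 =-8*m + 8*x - 64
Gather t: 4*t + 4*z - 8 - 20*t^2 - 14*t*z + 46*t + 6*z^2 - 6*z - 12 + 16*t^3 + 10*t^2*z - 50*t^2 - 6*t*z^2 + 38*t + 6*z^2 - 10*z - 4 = 16*t^3 + t^2*(10*z - 70) + t*(-6*z^2 - 14*z + 88) + 12*z^2 - 12*z - 24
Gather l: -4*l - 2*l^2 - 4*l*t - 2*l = -2*l^2 + l*(-4*t - 6)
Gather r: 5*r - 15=5*r - 15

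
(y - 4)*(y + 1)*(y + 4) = y^3 + y^2 - 16*y - 16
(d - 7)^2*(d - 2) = d^3 - 16*d^2 + 77*d - 98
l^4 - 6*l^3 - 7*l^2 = l^2*(l - 7)*(l + 1)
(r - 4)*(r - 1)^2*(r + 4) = r^4 - 2*r^3 - 15*r^2 + 32*r - 16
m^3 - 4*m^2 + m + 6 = (m - 3)*(m - 2)*(m + 1)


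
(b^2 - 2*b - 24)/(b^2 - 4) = (b^2 - 2*b - 24)/(b^2 - 4)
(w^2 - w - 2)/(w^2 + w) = (w - 2)/w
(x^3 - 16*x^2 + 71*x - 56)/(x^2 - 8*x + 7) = x - 8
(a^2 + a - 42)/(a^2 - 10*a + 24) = (a + 7)/(a - 4)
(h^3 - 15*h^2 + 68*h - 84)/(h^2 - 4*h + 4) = (h^2 - 13*h + 42)/(h - 2)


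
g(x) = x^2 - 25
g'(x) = 2*x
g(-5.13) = 1.32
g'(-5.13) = -10.26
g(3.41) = -13.37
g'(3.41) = 6.82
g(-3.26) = -14.37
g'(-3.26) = -6.52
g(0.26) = -24.93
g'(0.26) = 0.52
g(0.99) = -24.02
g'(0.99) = 1.98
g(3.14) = -15.14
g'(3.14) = 6.28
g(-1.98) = -21.08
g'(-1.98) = -3.96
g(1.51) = -22.72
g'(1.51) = 3.02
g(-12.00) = 119.00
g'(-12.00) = -24.00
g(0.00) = -25.00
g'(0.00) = 0.00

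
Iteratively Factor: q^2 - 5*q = (q - 5)*(q)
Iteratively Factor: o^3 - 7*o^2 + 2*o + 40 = (o - 4)*(o^2 - 3*o - 10) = (o - 4)*(o + 2)*(o - 5)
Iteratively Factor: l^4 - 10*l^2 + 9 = (l + 3)*(l^3 - 3*l^2 - l + 3) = (l - 1)*(l + 3)*(l^2 - 2*l - 3) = (l - 3)*(l - 1)*(l + 3)*(l + 1)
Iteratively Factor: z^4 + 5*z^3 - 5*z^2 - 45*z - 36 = (z + 3)*(z^3 + 2*z^2 - 11*z - 12) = (z - 3)*(z + 3)*(z^2 + 5*z + 4) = (z - 3)*(z + 1)*(z + 3)*(z + 4)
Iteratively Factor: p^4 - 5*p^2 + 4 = (p - 1)*(p^3 + p^2 - 4*p - 4) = (p - 1)*(p + 1)*(p^2 - 4) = (p - 1)*(p + 1)*(p + 2)*(p - 2)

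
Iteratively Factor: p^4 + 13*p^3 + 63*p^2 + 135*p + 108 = (p + 4)*(p^3 + 9*p^2 + 27*p + 27) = (p + 3)*(p + 4)*(p^2 + 6*p + 9) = (p + 3)^2*(p + 4)*(p + 3)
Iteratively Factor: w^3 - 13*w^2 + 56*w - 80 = (w - 4)*(w^2 - 9*w + 20) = (w - 5)*(w - 4)*(w - 4)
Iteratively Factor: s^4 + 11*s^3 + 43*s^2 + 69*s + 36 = (s + 1)*(s^3 + 10*s^2 + 33*s + 36) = (s + 1)*(s + 3)*(s^2 + 7*s + 12) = (s + 1)*(s + 3)*(s + 4)*(s + 3)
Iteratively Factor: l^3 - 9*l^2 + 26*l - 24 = (l - 4)*(l^2 - 5*l + 6) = (l - 4)*(l - 3)*(l - 2)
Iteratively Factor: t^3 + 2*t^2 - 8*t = (t)*(t^2 + 2*t - 8) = t*(t + 4)*(t - 2)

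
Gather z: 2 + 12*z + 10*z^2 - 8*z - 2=10*z^2 + 4*z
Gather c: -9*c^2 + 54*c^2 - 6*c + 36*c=45*c^2 + 30*c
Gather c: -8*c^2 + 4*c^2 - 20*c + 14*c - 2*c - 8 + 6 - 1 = -4*c^2 - 8*c - 3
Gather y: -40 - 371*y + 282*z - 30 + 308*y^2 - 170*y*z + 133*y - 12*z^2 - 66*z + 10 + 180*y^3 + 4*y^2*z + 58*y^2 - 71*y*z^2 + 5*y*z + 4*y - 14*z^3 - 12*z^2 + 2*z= 180*y^3 + y^2*(4*z + 366) + y*(-71*z^2 - 165*z - 234) - 14*z^3 - 24*z^2 + 218*z - 60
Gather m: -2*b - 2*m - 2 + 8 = -2*b - 2*m + 6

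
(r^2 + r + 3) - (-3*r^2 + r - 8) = 4*r^2 + 11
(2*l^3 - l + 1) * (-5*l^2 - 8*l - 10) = -10*l^5 - 16*l^4 - 15*l^3 + 3*l^2 + 2*l - 10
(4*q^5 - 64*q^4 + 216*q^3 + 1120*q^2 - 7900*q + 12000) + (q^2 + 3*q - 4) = 4*q^5 - 64*q^4 + 216*q^3 + 1121*q^2 - 7897*q + 11996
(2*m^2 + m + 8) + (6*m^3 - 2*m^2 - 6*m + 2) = 6*m^3 - 5*m + 10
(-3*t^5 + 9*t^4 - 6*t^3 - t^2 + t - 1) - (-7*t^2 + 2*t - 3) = -3*t^5 + 9*t^4 - 6*t^3 + 6*t^2 - t + 2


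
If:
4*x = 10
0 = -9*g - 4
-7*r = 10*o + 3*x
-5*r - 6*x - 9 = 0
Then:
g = -4/9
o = 261/100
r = -24/5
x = 5/2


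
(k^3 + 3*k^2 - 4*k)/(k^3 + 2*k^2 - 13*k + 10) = k*(k + 4)/(k^2 + 3*k - 10)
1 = 1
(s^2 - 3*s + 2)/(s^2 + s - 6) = (s - 1)/(s + 3)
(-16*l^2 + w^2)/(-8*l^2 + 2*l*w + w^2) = (-4*l + w)/(-2*l + w)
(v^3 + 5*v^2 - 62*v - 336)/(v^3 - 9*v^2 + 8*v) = (v^2 + 13*v + 42)/(v*(v - 1))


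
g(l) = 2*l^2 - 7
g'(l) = 4*l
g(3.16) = 12.97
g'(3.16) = 12.64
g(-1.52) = -2.38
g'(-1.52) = -6.08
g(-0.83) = -5.62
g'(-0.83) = -3.32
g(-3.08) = 11.97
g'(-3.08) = -12.32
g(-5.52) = 53.94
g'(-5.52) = -22.08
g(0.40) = -6.68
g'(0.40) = 1.60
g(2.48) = 5.30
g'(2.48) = 9.92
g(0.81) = -5.69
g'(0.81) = 3.24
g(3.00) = 11.00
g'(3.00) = 12.00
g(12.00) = 281.00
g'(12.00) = 48.00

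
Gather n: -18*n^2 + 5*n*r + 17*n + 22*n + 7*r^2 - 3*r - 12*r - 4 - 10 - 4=-18*n^2 + n*(5*r + 39) + 7*r^2 - 15*r - 18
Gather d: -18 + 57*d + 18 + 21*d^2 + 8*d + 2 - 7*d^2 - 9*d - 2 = 14*d^2 + 56*d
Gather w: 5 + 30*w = 30*w + 5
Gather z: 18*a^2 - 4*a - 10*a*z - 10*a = 18*a^2 - 10*a*z - 14*a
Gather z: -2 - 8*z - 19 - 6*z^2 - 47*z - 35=-6*z^2 - 55*z - 56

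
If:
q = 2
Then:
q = 2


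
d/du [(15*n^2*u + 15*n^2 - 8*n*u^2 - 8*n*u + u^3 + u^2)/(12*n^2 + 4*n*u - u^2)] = (180*n^4 - 192*n^3*u - 156*n^3 + 19*n^2*u^2 + 54*n^2*u + 8*n*u^3 - 4*n*u^2 - u^4)/(144*n^4 + 96*n^3*u - 8*n^2*u^2 - 8*n*u^3 + u^4)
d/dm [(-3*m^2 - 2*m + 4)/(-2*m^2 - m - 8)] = (-m^2 + 64*m + 20)/(4*m^4 + 4*m^3 + 33*m^2 + 16*m + 64)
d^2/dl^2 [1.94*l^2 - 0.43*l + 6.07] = 3.88000000000000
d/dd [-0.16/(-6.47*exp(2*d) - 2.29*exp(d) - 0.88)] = (-2.0704*exp(d) - 0.3664)*exp(d)/(6.47*exp(2*d) + 2.29*exp(d) + 0.88)^2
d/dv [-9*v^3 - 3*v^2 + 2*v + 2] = -27*v^2 - 6*v + 2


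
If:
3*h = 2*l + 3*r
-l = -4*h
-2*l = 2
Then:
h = -1/4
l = -1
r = 5/12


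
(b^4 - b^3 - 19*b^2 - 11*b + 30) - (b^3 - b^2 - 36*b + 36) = b^4 - 2*b^3 - 18*b^2 + 25*b - 6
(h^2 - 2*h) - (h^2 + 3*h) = -5*h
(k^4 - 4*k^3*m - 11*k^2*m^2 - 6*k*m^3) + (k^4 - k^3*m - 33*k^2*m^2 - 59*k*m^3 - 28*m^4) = 2*k^4 - 5*k^3*m - 44*k^2*m^2 - 65*k*m^3 - 28*m^4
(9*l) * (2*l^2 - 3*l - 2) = 18*l^3 - 27*l^2 - 18*l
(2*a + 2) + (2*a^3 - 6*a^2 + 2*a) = 2*a^3 - 6*a^2 + 4*a + 2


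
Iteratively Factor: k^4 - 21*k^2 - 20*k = (k + 4)*(k^3 - 4*k^2 - 5*k) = k*(k + 4)*(k^2 - 4*k - 5) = k*(k + 1)*(k + 4)*(k - 5)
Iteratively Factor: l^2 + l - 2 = (l - 1)*(l + 2)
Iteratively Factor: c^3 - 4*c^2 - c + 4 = (c + 1)*(c^2 - 5*c + 4) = (c - 1)*(c + 1)*(c - 4)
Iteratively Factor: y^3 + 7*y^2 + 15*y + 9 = (y + 3)*(y^2 + 4*y + 3) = (y + 1)*(y + 3)*(y + 3)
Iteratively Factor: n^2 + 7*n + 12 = (n + 3)*(n + 4)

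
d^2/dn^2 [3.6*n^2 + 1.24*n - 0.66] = 7.20000000000000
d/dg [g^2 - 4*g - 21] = 2*g - 4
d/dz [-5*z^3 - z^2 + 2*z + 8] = -15*z^2 - 2*z + 2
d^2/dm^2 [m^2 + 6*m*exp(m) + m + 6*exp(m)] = 6*m*exp(m) + 18*exp(m) + 2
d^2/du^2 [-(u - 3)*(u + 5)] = -2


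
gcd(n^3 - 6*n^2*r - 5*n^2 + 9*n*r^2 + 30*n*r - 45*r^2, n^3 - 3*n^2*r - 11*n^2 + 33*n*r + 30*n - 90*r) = -n^2 + 3*n*r + 5*n - 15*r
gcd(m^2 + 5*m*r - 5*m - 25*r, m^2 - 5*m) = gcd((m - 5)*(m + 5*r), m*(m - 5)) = m - 5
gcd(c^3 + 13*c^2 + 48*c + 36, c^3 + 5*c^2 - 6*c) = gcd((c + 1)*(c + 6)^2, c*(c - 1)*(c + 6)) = c + 6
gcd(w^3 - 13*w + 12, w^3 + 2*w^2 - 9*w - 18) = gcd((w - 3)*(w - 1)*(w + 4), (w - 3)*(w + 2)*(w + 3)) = w - 3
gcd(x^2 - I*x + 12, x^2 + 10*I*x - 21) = x + 3*I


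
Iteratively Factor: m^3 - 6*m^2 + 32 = (m - 4)*(m^2 - 2*m - 8) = (m - 4)*(m + 2)*(m - 4)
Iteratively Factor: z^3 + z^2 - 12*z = (z)*(z^2 + z - 12) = z*(z + 4)*(z - 3)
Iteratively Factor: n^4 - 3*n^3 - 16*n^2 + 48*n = (n + 4)*(n^3 - 7*n^2 + 12*n) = (n - 3)*(n + 4)*(n^2 - 4*n) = (n - 4)*(n - 3)*(n + 4)*(n)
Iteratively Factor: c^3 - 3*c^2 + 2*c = (c - 2)*(c^2 - c) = c*(c - 2)*(c - 1)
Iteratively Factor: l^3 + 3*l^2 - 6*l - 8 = (l - 2)*(l^2 + 5*l + 4) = (l - 2)*(l + 1)*(l + 4)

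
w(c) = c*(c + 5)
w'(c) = 2*c + 5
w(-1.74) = -5.67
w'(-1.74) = 1.52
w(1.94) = 13.46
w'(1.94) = 8.88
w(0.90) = 5.31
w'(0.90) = 6.80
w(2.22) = 16.03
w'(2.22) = 9.44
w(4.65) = 44.87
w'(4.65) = 14.30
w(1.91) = 13.20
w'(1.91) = 8.82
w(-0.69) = -2.97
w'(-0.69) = 3.62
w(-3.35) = -5.53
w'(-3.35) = -1.70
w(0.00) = 0.00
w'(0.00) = 5.00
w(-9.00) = 36.00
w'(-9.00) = -13.00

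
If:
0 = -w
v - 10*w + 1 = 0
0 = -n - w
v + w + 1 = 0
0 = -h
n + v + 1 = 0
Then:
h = 0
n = 0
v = -1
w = 0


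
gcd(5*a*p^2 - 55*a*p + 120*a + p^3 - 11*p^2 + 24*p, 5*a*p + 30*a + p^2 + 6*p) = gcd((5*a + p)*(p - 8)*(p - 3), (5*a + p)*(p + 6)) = 5*a + p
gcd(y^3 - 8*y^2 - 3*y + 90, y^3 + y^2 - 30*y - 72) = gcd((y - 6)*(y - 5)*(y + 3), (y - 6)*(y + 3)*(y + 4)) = y^2 - 3*y - 18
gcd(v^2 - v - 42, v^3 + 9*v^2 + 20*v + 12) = v + 6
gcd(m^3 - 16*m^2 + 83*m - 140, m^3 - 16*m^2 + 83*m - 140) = m^3 - 16*m^2 + 83*m - 140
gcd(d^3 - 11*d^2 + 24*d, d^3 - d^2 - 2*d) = d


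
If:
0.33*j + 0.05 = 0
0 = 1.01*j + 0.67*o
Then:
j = -0.15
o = 0.23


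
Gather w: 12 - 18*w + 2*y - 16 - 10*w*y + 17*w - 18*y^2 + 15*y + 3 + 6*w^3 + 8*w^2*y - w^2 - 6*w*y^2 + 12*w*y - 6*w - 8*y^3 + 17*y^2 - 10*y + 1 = 6*w^3 + w^2*(8*y - 1) + w*(-6*y^2 + 2*y - 7) - 8*y^3 - y^2 + 7*y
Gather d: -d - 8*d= -9*d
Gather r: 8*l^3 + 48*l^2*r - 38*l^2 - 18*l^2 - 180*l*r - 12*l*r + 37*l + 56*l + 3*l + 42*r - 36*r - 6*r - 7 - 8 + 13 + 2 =8*l^3 - 56*l^2 + 96*l + r*(48*l^2 - 192*l)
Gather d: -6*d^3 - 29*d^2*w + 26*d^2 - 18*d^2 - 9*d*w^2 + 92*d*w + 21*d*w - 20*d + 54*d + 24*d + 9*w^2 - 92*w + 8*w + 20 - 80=-6*d^3 + d^2*(8 - 29*w) + d*(-9*w^2 + 113*w + 58) + 9*w^2 - 84*w - 60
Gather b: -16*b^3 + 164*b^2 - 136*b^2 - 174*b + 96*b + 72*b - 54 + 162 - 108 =-16*b^3 + 28*b^2 - 6*b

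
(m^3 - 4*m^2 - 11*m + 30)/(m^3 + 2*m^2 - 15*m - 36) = (m^2 - 7*m + 10)/(m^2 - m - 12)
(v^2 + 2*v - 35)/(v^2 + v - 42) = (v - 5)/(v - 6)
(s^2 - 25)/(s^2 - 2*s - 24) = (25 - s^2)/(-s^2 + 2*s + 24)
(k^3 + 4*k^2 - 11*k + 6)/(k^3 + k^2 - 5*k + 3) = (k + 6)/(k + 3)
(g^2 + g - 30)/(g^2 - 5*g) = (g + 6)/g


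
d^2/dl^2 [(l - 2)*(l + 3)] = 2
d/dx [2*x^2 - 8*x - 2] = 4*x - 8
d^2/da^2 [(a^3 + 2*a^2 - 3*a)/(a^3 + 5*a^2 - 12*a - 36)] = 6*(-a^6 + 9*a^5 + 81*a^4 + 279*a^3 + 576*a^2 + 756*a + 1296)/(a^9 + 15*a^8 + 39*a^7 - 343*a^6 - 1548*a^5 + 2052*a^4 + 15120*a^3 + 3888*a^2 - 46656*a - 46656)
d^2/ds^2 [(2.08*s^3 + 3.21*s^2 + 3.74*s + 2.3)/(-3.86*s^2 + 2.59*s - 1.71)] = (-2.8421709430404e-14*s^5 - 176.079516*s^3 - 23.214252*s^2 + 249.588816*s - 52.395394)/(57.512456*s^6 - 115.769892*s^5 + 154.114746*s^4 - 119.947303*s^3 + 68.273631*s^2 - 22.720257*s + 5.000211)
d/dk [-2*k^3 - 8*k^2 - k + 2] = -6*k^2 - 16*k - 1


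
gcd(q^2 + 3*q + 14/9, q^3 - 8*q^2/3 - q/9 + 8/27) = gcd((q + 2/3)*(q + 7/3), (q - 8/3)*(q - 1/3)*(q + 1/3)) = 1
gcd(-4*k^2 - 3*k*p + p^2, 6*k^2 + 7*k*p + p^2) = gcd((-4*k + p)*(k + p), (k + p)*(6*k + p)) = k + p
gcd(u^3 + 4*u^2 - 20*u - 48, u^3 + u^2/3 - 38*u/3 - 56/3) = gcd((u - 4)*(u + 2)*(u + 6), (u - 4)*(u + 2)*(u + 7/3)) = u^2 - 2*u - 8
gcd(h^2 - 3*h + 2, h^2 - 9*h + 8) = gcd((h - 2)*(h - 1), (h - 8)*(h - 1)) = h - 1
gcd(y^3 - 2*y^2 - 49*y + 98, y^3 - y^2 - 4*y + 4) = y - 2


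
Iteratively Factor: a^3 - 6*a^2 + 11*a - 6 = (a - 3)*(a^2 - 3*a + 2) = (a - 3)*(a - 1)*(a - 2)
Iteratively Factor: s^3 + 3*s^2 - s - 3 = (s + 1)*(s^2 + 2*s - 3) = (s - 1)*(s + 1)*(s + 3)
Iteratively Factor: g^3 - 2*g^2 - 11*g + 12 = (g - 1)*(g^2 - g - 12) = (g - 4)*(g - 1)*(g + 3)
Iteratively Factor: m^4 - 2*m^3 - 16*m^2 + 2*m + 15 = (m + 3)*(m^3 - 5*m^2 - m + 5) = (m - 5)*(m + 3)*(m^2 - 1) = (m - 5)*(m - 1)*(m + 3)*(m + 1)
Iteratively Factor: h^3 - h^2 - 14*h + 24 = (h - 2)*(h^2 + h - 12) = (h - 3)*(h - 2)*(h + 4)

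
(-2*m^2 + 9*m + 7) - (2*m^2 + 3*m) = -4*m^2 + 6*m + 7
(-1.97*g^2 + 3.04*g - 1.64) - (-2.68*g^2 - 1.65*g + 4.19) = 0.71*g^2 + 4.69*g - 5.83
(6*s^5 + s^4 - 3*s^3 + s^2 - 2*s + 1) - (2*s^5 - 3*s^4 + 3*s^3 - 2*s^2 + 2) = 4*s^5 + 4*s^4 - 6*s^3 + 3*s^2 - 2*s - 1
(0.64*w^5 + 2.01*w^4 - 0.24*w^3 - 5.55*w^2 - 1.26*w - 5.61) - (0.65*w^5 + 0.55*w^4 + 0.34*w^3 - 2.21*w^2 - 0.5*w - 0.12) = -0.01*w^5 + 1.46*w^4 - 0.58*w^3 - 3.34*w^2 - 0.76*w - 5.49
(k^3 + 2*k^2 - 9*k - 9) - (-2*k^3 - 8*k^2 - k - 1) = 3*k^3 + 10*k^2 - 8*k - 8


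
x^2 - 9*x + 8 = (x - 8)*(x - 1)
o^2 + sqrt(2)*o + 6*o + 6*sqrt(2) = (o + 6)*(o + sqrt(2))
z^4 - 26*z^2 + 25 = (z - 5)*(z - 1)*(z + 1)*(z + 5)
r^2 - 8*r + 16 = (r - 4)^2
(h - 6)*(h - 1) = h^2 - 7*h + 6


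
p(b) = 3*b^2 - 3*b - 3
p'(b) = 6*b - 3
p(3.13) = 17.00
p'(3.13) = 15.78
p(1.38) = -1.43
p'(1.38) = 5.28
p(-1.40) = 7.08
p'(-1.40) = -11.40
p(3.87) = 30.32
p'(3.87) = 20.22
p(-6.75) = 153.94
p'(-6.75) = -43.50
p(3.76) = 28.13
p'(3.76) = 19.56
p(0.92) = -3.22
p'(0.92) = 2.52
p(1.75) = 0.94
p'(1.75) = 7.50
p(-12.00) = 465.00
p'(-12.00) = -75.00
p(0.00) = -3.00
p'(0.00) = -3.00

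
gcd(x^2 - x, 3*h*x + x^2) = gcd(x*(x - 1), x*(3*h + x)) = x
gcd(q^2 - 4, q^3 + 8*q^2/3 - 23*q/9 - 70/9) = q + 2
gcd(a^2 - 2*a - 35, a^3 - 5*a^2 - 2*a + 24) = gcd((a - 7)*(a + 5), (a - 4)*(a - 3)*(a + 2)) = 1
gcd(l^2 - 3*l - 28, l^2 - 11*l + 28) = l - 7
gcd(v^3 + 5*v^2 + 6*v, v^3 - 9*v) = v^2 + 3*v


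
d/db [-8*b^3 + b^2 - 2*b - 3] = -24*b^2 + 2*b - 2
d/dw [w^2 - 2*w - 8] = 2*w - 2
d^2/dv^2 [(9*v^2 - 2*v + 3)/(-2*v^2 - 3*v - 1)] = 4*(31*v^3 + 9*v^2 - 33*v - 18)/(8*v^6 + 36*v^5 + 66*v^4 + 63*v^3 + 33*v^2 + 9*v + 1)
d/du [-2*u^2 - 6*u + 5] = -4*u - 6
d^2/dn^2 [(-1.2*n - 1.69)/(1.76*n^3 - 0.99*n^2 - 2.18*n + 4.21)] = (-22.30272*n^5 - 50.274048*n^4 + 35.553936*n^3 + 135.665178*n^2 + 23.240316*n - 52.177334)/(5.451776*n^9 - 9.199872*n^8 - 15.083376*n^7 + 60.942981*n^6 - 25.330206*n^5 - 98.653533*n^4 + 137.739148*n^3 + 7.382235*n^2 - 115.915614*n + 74.618461)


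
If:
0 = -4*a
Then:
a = 0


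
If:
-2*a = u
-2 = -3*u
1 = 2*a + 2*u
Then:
No Solution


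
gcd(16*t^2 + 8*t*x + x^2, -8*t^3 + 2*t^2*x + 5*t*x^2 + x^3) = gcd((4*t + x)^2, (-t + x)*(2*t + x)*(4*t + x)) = 4*t + x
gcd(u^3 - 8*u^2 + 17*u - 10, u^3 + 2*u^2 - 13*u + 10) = u^2 - 3*u + 2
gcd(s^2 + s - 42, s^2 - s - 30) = s - 6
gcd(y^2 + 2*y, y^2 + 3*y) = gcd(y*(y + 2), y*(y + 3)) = y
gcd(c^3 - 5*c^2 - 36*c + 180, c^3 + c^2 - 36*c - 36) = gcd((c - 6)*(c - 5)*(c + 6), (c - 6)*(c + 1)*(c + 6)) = c^2 - 36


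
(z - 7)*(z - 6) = z^2 - 13*z + 42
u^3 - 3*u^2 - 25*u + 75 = (u - 5)*(u - 3)*(u + 5)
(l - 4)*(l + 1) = l^2 - 3*l - 4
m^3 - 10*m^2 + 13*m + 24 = (m - 8)*(m - 3)*(m + 1)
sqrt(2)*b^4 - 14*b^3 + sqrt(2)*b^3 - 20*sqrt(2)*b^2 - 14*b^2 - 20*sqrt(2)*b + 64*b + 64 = (b - 8*sqrt(2))*(b - sqrt(2))*(b + 2*sqrt(2))*(sqrt(2)*b + sqrt(2))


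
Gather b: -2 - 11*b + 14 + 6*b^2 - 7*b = 6*b^2 - 18*b + 12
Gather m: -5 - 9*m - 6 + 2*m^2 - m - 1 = 2*m^2 - 10*m - 12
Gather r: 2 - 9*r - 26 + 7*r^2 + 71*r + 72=7*r^2 + 62*r + 48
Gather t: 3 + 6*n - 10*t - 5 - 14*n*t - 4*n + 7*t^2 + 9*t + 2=2*n + 7*t^2 + t*(-14*n - 1)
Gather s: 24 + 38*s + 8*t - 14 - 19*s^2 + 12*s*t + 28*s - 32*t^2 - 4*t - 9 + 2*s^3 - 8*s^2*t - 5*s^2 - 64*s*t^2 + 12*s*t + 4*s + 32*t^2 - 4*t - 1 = 2*s^3 + s^2*(-8*t - 24) + s*(-64*t^2 + 24*t + 70)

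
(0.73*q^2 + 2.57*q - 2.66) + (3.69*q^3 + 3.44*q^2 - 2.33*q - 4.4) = 3.69*q^3 + 4.17*q^2 + 0.24*q - 7.06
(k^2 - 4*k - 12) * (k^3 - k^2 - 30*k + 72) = k^5 - 5*k^4 - 38*k^3 + 204*k^2 + 72*k - 864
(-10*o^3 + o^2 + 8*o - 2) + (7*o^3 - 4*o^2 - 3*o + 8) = -3*o^3 - 3*o^2 + 5*o + 6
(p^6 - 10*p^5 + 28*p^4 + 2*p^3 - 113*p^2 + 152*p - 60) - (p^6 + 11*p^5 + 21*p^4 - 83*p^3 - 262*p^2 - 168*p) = -21*p^5 + 7*p^4 + 85*p^3 + 149*p^2 + 320*p - 60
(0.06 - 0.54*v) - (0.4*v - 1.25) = 1.31 - 0.94*v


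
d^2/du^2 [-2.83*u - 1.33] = 0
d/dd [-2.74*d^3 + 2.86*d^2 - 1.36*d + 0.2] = -8.22*d^2 + 5.72*d - 1.36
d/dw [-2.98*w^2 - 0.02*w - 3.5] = -5.96*w - 0.02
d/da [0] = 0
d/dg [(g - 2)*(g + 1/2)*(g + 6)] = 3*g^2 + 9*g - 10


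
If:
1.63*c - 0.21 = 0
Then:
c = 0.13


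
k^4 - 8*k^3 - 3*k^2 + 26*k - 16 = (k - 8)*(k - 1)^2*(k + 2)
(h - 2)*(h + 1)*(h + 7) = h^3 + 6*h^2 - 9*h - 14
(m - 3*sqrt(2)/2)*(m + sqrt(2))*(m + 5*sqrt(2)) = m^3 + 9*sqrt(2)*m^2/2 - 8*m - 15*sqrt(2)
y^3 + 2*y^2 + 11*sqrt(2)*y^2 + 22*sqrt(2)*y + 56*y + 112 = (y + 2)*(y + 4*sqrt(2))*(y + 7*sqrt(2))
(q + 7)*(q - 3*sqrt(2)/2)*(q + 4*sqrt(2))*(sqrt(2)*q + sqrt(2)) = sqrt(2)*q^4 + 5*q^3 + 8*sqrt(2)*q^3 - 5*sqrt(2)*q^2 + 40*q^2 - 96*sqrt(2)*q + 35*q - 84*sqrt(2)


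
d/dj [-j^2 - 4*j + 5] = -2*j - 4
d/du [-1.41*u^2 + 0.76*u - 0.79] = 0.76 - 2.82*u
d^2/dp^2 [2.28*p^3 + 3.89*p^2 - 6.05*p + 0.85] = 13.68*p + 7.78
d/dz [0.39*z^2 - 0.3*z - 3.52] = 0.78*z - 0.3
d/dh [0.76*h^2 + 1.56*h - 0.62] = 1.52*h + 1.56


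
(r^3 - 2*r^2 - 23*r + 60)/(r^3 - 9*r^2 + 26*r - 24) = (r + 5)/(r - 2)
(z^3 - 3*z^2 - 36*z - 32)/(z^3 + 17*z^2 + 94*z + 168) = (z^2 - 7*z - 8)/(z^2 + 13*z + 42)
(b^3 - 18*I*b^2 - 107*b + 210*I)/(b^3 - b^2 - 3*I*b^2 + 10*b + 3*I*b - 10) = (b^2 - 13*I*b - 42)/(b^2 + b*(-1 + 2*I) - 2*I)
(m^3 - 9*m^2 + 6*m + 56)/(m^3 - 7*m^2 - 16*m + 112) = (m + 2)/(m + 4)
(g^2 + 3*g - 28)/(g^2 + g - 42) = (g - 4)/(g - 6)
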